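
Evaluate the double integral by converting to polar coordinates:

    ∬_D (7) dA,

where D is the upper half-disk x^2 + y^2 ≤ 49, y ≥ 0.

The region D is 0 ≤ r ≤ 7, 0 ≤ θ ≤ π in polar coordinates, where x = r cos(θ), y = r sin(θ), and dA = r dr dθ.

Under the substitution, the integrand becomes 7, so

    ∬_D (7) dA = ∫_{0}^{π} ∫_{0}^{7} (7) · r dr dθ.

Inner integral (in r): ∫_{0}^{7} (7) · r dr = 343/2.

Outer integral (in θ): ∫_{0}^{π} (343/2) dθ = 343π/2.

Therefore ∬_D (7) dA = 343π/2.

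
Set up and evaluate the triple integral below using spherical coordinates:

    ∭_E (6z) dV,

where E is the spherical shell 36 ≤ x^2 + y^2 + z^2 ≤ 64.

In spherical coordinates, x = ρ sin(φ) cos(θ), y = ρ sin(φ) sin(θ), z = ρ cos(φ), and dV = ρ^2 sin(φ) dρ dφ dθ.

The integrand becomes 6ρ cos(φ), so

    ∭_E (6z) dV = ∫_{0}^{2π} ∫_{0}^{π} ∫_{6}^{8} (6ρ cos(φ)) · ρ^2 sin(φ) dρ dφ dθ.

Inner (ρ): 2100sin(2φ).
Middle (φ): 0.
Outer (θ): 0.

Therefore the triple integral equals 0.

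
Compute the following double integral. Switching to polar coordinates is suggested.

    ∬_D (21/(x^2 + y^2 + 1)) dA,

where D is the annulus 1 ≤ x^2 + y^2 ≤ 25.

The region D is 1 ≤ r ≤ 5, 0 ≤ θ ≤ 2π in polar coordinates, where x = r cos(θ), y = r sin(θ), and dA = r dr dθ.

Under the substitution, the integrand becomes 21/(r^2 + 1), so

    ∬_D (21/(x^2 + y^2 + 1)) dA = ∫_{0}^{2π} ∫_{1}^{5} (21/(r^2 + 1)) · r dr dθ.

Inner integral (in r): ∫_{1}^{5} (21/(r^2 + 1)) · r dr = 21log(13)/2.

Outer integral (in θ): ∫_{0}^{2π} (21log(13)/2) dθ = 21π log(13).

Therefore ∬_D (21/(x^2 + y^2 + 1)) dA = 21π log(13).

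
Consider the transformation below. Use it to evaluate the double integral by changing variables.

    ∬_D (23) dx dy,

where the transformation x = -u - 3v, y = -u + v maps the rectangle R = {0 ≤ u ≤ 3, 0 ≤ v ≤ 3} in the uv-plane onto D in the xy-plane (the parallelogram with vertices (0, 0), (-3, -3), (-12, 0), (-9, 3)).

Compute the Jacobian determinant of (x, y) with respect to (u, v):

    ∂(x,y)/∂(u,v) = | -1  -3 | = (-1)(1) - (-3)(-1) = -4.
                   | -1  1 |

Its absolute value is |J| = 4 (the area scaling factor).

Substituting x = -u - 3v, y = -u + v into the integrand,

    23 → 23,

so the integral becomes

    ∬_R (23) · |J| du dv = ∫_0^3 ∫_0^3 (92) dv du.

Inner (v): 276.
Outer (u): 828.

Therefore ∬_D (23) dx dy = 828.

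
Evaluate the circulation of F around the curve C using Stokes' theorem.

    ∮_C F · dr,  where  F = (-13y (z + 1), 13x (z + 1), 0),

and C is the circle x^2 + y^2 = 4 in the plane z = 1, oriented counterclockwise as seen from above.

Let S be the flat disk x^2 + y^2 ≤ 4 in the plane z = 1, with upward unit normal n̂ = ẑ. By Stokes' theorem,

    ∮_C F · dr = ∬_S (∇ × F) · n̂ dS = ∬_D (curl F)_z dA,

where D is the disk x^2 + y^2 ≤ 4.

Compute the curl of F = (-13y (z + 1), 13x (z + 1), 0):
    (∇ × F)_x = ∂F_z/∂y - ∂F_y/∂z = -13x,
    (∇ × F)_y = ∂F_x/∂z - ∂F_z/∂x = -13y,
    (∇ × F)_z = ∂F_y/∂x - ∂F_x/∂y = 26z + 26.

On z = 1, (curl F)_z = 52.

Convert to polar (x = r cos θ, y = r sin θ, dA = r dr dθ); the integrand becomes 52, so

    ∬_D (curl F)_z dA = ∫_0^{2π} ∫_0^{2} (52) · r dr dθ.

Inner (r from 0 to 2): 104.
Outer (θ from 0 to 2π): 208π.

Therefore ∮_C F · dr = 208π.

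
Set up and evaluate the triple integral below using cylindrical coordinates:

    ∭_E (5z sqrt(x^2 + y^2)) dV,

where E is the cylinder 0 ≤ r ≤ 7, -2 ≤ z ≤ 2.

In cylindrical coordinates, x = r cos(θ), y = r sin(θ), z = z, and dV = r dr dθ dz.

The integrand becomes 5r z, so

    ∭_E (5z sqrt(x^2 + y^2)) dV = ∫_{0}^{2π} ∫_{0}^{7} ∫_{-2}^{2} (5r z) · r dz dr dθ.

Inner (z): 0.
Middle (r from 0 to 7): 0.
Outer (θ): 0.

Therefore the triple integral equals 0.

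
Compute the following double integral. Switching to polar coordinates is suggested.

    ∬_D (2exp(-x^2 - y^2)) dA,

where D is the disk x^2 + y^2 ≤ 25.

The region D is 0 ≤ r ≤ 5, 0 ≤ θ ≤ 2π in polar coordinates, where x = r cos(θ), y = r sin(θ), and dA = r dr dθ.

Under the substitution, the integrand becomes 2exp(-r^2), so

    ∬_D (2exp(-x^2 - y^2)) dA = ∫_{0}^{2π} ∫_{0}^{5} (2exp(-r^2)) · r dr dθ.

Inner integral (in r): ∫_{0}^{5} (2exp(-r^2)) · r dr = 1 - exp(-25).

Outer integral (in θ): ∫_{0}^{2π} (1 - exp(-25)) dθ = -2π exp(-25) + 2π.

Therefore ∬_D (2exp(-x^2 - y^2)) dA = -2π exp(-25) + 2π.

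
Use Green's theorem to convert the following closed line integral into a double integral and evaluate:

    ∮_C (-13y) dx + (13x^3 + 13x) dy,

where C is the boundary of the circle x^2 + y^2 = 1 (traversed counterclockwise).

Green's theorem converts the closed line integral into a double integral over the enclosed region D:

    ∮_C P dx + Q dy = ∬_D (∂Q/∂x - ∂P/∂y) dA.

Here P = -13y, Q = 13x^3 + 13x, so

    ∂Q/∂x = 39x^2 + 13,    ∂P/∂y = -13,
    ∂Q/∂x - ∂P/∂y = 39x^2 + 26.

D is the region x^2 + y^2 ≤ 1. Evaluating the double integral:

In polar coordinates (x = r cos θ, y = r sin θ, dA = r dr dθ) the integrand becomes 39r^2cos(θ)^2 + 26, so

    ∬_D (39x^2 + 26) dA = ∫_0^{2π} ∫_0^{1} (39r^2cos(θ)^2 + 26) · r dr dθ.

Inner (r from 0 to 1): 39cos(θ)^2/4 + 13.
Outer (θ from 0 to 2π): 143π/4.

Therefore ∮_C P dx + Q dy = 143π/4.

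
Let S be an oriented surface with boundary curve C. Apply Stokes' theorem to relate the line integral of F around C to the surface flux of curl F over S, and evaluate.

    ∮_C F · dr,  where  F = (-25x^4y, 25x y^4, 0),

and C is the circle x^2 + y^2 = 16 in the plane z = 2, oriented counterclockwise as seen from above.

Let S be the flat disk x^2 + y^2 ≤ 16 in the plane z = 2, with upward unit normal n̂ = ẑ. By Stokes' theorem,

    ∮_C F · dr = ∬_S (∇ × F) · n̂ dS = ∬_D (curl F)_z dA,

where D is the disk x^2 + y^2 ≤ 16.

Compute the curl of F = (-25x^4y, 25x y^4, 0):
    (∇ × F)_x = ∂F_z/∂y - ∂F_y/∂z = 0,
    (∇ × F)_y = ∂F_x/∂z - ∂F_z/∂x = 0,
    (∇ × F)_z = ∂F_y/∂x - ∂F_x/∂y = 25x^4 + 25y^4.

On z = 2, (curl F)_z = 25x^4 + 25y^4.

Convert to polar (x = r cos θ, y = r sin θ, dA = r dr dθ); the integrand becomes 25r^4(sin(θ)^4 + cos(θ)^4), so

    ∬_D (curl F)_z dA = ∫_0^{2π} ∫_0^{4} (25r^4(sin(θ)^4 + cos(θ)^4)) · r dr dθ.

Inner (r from 0 to 4): 51200sin(θ)^4/3 + 51200cos(θ)^4/3.
Outer (θ from 0 to 2π): 25600π.

Therefore ∮_C F · dr = 25600π.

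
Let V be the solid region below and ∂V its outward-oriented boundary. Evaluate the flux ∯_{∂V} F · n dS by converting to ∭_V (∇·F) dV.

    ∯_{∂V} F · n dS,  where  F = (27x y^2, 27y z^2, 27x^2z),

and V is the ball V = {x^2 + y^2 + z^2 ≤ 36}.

By the divergence theorem,

    ∯_{∂V} F · n dS = ∭_V (∇ · F) dV.

Compute the divergence:
    ∇ · F = ∂F_x/∂x + ∂F_y/∂y + ∂F_z/∂z = 27y^2 + 27z^2 + 27x^2 = 27x^2 + 27y^2 + 27z^2.

In spherical coordinates, x = ρ sin(φ) cos(θ), y = ρ sin(φ) sin(θ), z = ρ cos(φ), dV = ρ^2 sin(φ) dρ dφ dθ, with 0 ≤ ρ ≤ 6, 0 ≤ φ ≤ π, 0 ≤ θ ≤ 2π.

The integrand, after substitution and multiplying by the volume element, becomes (27ρ^2) · ρ^2 sin(φ), so

    ∭_V (∇·F) dV = ∫_0^{2π} ∫_0^{π} ∫_0^{6} (27ρ^2) · ρ^2 sin(φ) dρ dφ dθ.

Inner (ρ from 0 to 6): 209952sin(φ)/5.
Middle (φ from 0 to π): 419904/5.
Outer (θ from 0 to 2π): 839808π/5.

Therefore ∯_{∂V} F · n dS = 839808π/5.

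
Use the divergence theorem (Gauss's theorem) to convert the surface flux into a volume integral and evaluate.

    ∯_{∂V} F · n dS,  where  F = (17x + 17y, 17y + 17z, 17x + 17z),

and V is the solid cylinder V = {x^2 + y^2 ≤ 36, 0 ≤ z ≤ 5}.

By the divergence theorem,

    ∯_{∂V} F · n dS = ∭_V (∇ · F) dV.

Compute the divergence:
    ∇ · F = ∂F_x/∂x + ∂F_y/∂y + ∂F_z/∂z = 17 + 17 + 17 = 51.

In cylindrical coordinates, x = r cos(θ), y = r sin(θ), z = z, dV = r dr dθ dz, with 0 ≤ r ≤ 6, 0 ≤ θ ≤ 2π, 0 ≤ z ≤ 5.

The integrand, after substitution and multiplying by the volume element, becomes (51) · r, so

    ∭_V (∇·F) dV = ∫_0^{2π} ∫_0^{6} ∫_0^{5} (51) · r dz dr dθ.

Inner (z from 0 to 5): 255r.
Middle (r from 0 to 6): 4590.
Outer (θ from 0 to 2π): 9180π.

Therefore ∯_{∂V} F · n dS = 9180π.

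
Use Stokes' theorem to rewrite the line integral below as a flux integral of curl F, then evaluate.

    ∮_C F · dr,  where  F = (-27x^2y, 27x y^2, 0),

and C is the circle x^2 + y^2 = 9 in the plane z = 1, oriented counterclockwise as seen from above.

Let S be the flat disk x^2 + y^2 ≤ 9 in the plane z = 1, with upward unit normal n̂ = ẑ. By Stokes' theorem,

    ∮_C F · dr = ∬_S (∇ × F) · n̂ dS = ∬_D (curl F)_z dA,

where D is the disk x^2 + y^2 ≤ 9.

Compute the curl of F = (-27x^2y, 27x y^2, 0):
    (∇ × F)_x = ∂F_z/∂y - ∂F_y/∂z = 0,
    (∇ × F)_y = ∂F_x/∂z - ∂F_z/∂x = 0,
    (∇ × F)_z = ∂F_y/∂x - ∂F_x/∂y = 27x^2 + 27y^2.

On z = 1, (curl F)_z = 27x^2 + 27y^2.

Convert to polar (x = r cos θ, y = r sin θ, dA = r dr dθ); the integrand becomes 27r^2, so

    ∬_D (curl F)_z dA = ∫_0^{2π} ∫_0^{3} (27r^2) · r dr dθ.

Inner (r from 0 to 3): 2187/4.
Outer (θ from 0 to 2π): 2187π/2.

Therefore ∮_C F · dr = 2187π/2.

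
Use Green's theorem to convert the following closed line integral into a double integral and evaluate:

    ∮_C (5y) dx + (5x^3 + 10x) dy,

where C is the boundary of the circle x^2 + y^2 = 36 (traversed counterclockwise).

Green's theorem converts the closed line integral into a double integral over the enclosed region D:

    ∮_C P dx + Q dy = ∬_D (∂Q/∂x - ∂P/∂y) dA.

Here P = 5y, Q = 5x^3 + 10x, so

    ∂Q/∂x = 15x^2 + 10,    ∂P/∂y = 5,
    ∂Q/∂x - ∂P/∂y = 15x^2 + 5.

D is the region x^2 + y^2 ≤ 36. Evaluating the double integral:

In polar coordinates (x = r cos θ, y = r sin θ, dA = r dr dθ) the integrand becomes 15r^2cos(θ)^2 + 5, so

    ∬_D (15x^2 + 5) dA = ∫_0^{2π} ∫_0^{6} (15r^2cos(θ)^2 + 5) · r dr dθ.

Inner (r from 0 to 6): 4860cos(θ)^2 + 90.
Outer (θ from 0 to 2π): 5040π.

Therefore ∮_C P dx + Q dy = 5040π.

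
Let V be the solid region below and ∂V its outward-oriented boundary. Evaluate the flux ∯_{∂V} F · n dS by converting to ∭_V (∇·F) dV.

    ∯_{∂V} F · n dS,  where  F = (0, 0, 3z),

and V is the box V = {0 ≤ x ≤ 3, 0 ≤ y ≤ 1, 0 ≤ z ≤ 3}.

By the divergence theorem,

    ∯_{∂V} F · n dS = ∭_V (∇ · F) dV.

Compute the divergence:
    ∇ · F = ∂F_x/∂x + ∂F_y/∂y + ∂F_z/∂z = 0 + 0 + 3 = 3.

V is a rectangular box, so dV = dx dy dz with 0 ≤ x ≤ 3, 0 ≤ y ≤ 1, 0 ≤ z ≤ 3.

Integrate (3) over V as an iterated integral:

    ∭_V (∇·F) dV = ∫_0^{3} ∫_0^{1} ∫_0^{3} (3) dz dy dx.

Inner (z from 0 to 3): 9.
Middle (y from 0 to 1): 9.
Outer (x from 0 to 3): 27.

Therefore ∯_{∂V} F · n dS = 27.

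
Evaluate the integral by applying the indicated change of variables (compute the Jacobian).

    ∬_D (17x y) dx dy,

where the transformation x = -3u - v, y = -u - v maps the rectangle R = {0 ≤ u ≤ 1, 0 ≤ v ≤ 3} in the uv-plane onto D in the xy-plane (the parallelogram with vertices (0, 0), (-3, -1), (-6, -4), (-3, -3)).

Compute the Jacobian determinant of (x, y) with respect to (u, v):

    ∂(x,y)/∂(u,v) = | -3  -1 | = (-3)(-1) - (-1)(-1) = 2.
                   | -1  -1 |

Its absolute value is |J| = 2 (the area scaling factor).

Substituting x = -3u - v, y = -u - v into the integrand,

    17x y → 51u^2 + 68u v + 17v^2,

so the integral becomes

    ∬_R (51u^2 + 68u v + 17v^2) · |J| du dv = ∫_0^1 ∫_0^3 (102u^2 + 136u v + 34v^2) dv du.

Inner (v): 306u^2 + 612u + 306.
Outer (u): 714.

Therefore ∬_D (17x y) dx dy = 714.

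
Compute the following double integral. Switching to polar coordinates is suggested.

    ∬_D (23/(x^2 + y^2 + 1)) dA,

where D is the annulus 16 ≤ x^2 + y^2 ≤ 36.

The region D is 4 ≤ r ≤ 6, 0 ≤ θ ≤ 2π in polar coordinates, where x = r cos(θ), y = r sin(θ), and dA = r dr dθ.

Under the substitution, the integrand becomes 23/(r^2 + 1), so

    ∬_D (23/(x^2 + y^2 + 1)) dA = ∫_{0}^{2π} ∫_{4}^{6} (23/(r^2 + 1)) · r dr dθ.

Inner integral (in r): ∫_{4}^{6} (23/(r^2 + 1)) · r dr = log(177917621779460413sqrt(629)/582622237229761).

Outer integral (in θ): ∫_{0}^{2π} (log(177917621779460413sqrt(629)/582622237229761)) dθ = log((177917621779460413sqrt(629)/582622237229761)^(2π)).

Therefore ∬_D (23/(x^2 + y^2 + 1)) dA = log((177917621779460413sqrt(629)/582622237229761)^(2π)).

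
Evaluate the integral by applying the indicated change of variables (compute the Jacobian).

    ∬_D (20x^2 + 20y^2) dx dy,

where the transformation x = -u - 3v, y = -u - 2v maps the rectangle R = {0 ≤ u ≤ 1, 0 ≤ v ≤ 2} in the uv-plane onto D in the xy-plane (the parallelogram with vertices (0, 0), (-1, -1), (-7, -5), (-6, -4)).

Compute the Jacobian determinant of (x, y) with respect to (u, v):

    ∂(x,y)/∂(u,v) = | -1  -3 | = (-1)(-2) - (-3)(-1) = -1.
                   | -1  -2 |

Its absolute value is |J| = 1 (the area scaling factor).

Substituting x = -u - 3v, y = -u - 2v into the integrand,

    20x^2 + 20y^2 → 40u^2 + 200u v + 260v^2,

so the integral becomes

    ∬_R (40u^2 + 200u v + 260v^2) · |J| du dv = ∫_0^1 ∫_0^2 (40u^2 + 200u v + 260v^2) dv du.

Inner (v): 80u^2 + 400u + 2080/3.
Outer (u): 920.

Therefore ∬_D (20x^2 + 20y^2) dx dy = 920.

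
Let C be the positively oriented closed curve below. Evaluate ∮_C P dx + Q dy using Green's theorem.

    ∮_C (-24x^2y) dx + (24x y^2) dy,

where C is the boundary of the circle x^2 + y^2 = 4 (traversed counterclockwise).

Green's theorem converts the closed line integral into a double integral over the enclosed region D:

    ∮_C P dx + Q dy = ∬_D (∂Q/∂x - ∂P/∂y) dA.

Here P = -24x^2y, Q = 24x y^2, so

    ∂Q/∂x = 24y^2,    ∂P/∂y = -24x^2,
    ∂Q/∂x - ∂P/∂y = 24x^2 + 24y^2.

D is the region x^2 + y^2 ≤ 4. Evaluating the double integral:

In polar coordinates (x = r cos θ, y = r sin θ, dA = r dr dθ) the integrand becomes 24r^2, so

    ∬_D (24x^2 + 24y^2) dA = ∫_0^{2π} ∫_0^{2} (24r^2) · r dr dθ.

Inner (r from 0 to 2): 96.
Outer (θ from 0 to 2π): 192π.

Therefore ∮_C P dx + Q dy = 192π.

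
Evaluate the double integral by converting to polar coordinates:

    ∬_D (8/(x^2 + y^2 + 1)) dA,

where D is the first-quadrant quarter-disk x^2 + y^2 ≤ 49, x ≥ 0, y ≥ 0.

The region D is 0 ≤ r ≤ 7, 0 ≤ θ ≤ π/2 in polar coordinates, where x = r cos(θ), y = r sin(θ), and dA = r dr dθ.

Under the substitution, the integrand becomes 8/(r^2 + 1), so

    ∬_D (8/(x^2 + y^2 + 1)) dA = ∫_{0}^{π/2} ∫_{0}^{7} (8/(r^2 + 1)) · r dr dθ.

Inner integral (in r): ∫_{0}^{7} (8/(r^2 + 1)) · r dr = log(6250000).

Outer integral (in θ): ∫_{0}^{π/2} (log(6250000)) dθ = 2π log(50).

Therefore ∬_D (8/(x^2 + y^2 + 1)) dA = 2π log(50).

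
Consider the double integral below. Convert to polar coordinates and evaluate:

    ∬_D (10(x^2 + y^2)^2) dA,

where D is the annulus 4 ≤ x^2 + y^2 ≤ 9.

The region D is 2 ≤ r ≤ 3, 0 ≤ θ ≤ 2π in polar coordinates, where x = r cos(θ), y = r sin(θ), and dA = r dr dθ.

Under the substitution, the integrand becomes 10r^4, so

    ∬_D (10(x^2 + y^2)^2) dA = ∫_{0}^{2π} ∫_{2}^{3} (10r^4) · r dr dθ.

Inner integral (in r): ∫_{2}^{3} (10r^4) · r dr = 3325/3.

Outer integral (in θ): ∫_{0}^{2π} (3325/3) dθ = 6650π/3.

Therefore ∬_D (10(x^2 + y^2)^2) dA = 6650π/3.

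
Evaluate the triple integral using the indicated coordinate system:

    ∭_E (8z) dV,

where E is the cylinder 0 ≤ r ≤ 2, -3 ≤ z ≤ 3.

In cylindrical coordinates, x = r cos(θ), y = r sin(θ), z = z, and dV = r dr dθ dz.

The integrand becomes 8z, so

    ∭_E (8z) dV = ∫_{0}^{2π} ∫_{0}^{2} ∫_{-3}^{3} (8z) · r dz dr dθ.

Inner (z): 0.
Middle (r from 0 to 2): 0.
Outer (θ): 0.

Therefore the triple integral equals 0.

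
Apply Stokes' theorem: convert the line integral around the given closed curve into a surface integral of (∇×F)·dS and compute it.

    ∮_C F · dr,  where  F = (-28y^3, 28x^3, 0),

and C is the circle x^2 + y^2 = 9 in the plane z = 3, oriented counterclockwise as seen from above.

Let S be the flat disk x^2 + y^2 ≤ 9 in the plane z = 3, with upward unit normal n̂ = ẑ. By Stokes' theorem,

    ∮_C F · dr = ∬_S (∇ × F) · n̂ dS = ∬_D (curl F)_z dA,

where D is the disk x^2 + y^2 ≤ 9.

Compute the curl of F = (-28y^3, 28x^3, 0):
    (∇ × F)_x = ∂F_z/∂y - ∂F_y/∂z = 0,
    (∇ × F)_y = ∂F_x/∂z - ∂F_z/∂x = 0,
    (∇ × F)_z = ∂F_y/∂x - ∂F_x/∂y = 84x^2 + 84y^2.

On z = 3, (curl F)_z = 84x^2 + 84y^2.

Convert to polar (x = r cos θ, y = r sin θ, dA = r dr dθ); the integrand becomes 84r^2, so

    ∬_D (curl F)_z dA = ∫_0^{2π} ∫_0^{3} (84r^2) · r dr dθ.

Inner (r from 0 to 3): 1701.
Outer (θ from 0 to 2π): 3402π.

Therefore ∮_C F · dr = 3402π.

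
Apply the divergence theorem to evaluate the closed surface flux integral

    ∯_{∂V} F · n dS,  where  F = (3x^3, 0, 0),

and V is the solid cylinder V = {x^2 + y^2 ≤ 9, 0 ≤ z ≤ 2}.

By the divergence theorem,

    ∯_{∂V} F · n dS = ∭_V (∇ · F) dV.

Compute the divergence:
    ∇ · F = ∂F_x/∂x + ∂F_y/∂y + ∂F_z/∂z = 9x^2 + 0 + 0 = 9x^2.

In cylindrical coordinates, x = r cos(θ), y = r sin(θ), z = z, dV = r dr dθ dz, with 0 ≤ r ≤ 3, 0 ≤ θ ≤ 2π, 0 ≤ z ≤ 2.

The integrand, after substitution and multiplying by the volume element, becomes (9r^2cos(θ)^2) · r, so

    ∭_V (∇·F) dV = ∫_0^{2π} ∫_0^{3} ∫_0^{2} (9r^2cos(θ)^2) · r dz dr dθ.

Inner (z from 0 to 2): 18r^3cos(θ)^2.
Middle (r from 0 to 3): 729cos(θ)^2/2.
Outer (θ from 0 to 2π): 729π/2.

Therefore ∯_{∂V} F · n dS = 729π/2.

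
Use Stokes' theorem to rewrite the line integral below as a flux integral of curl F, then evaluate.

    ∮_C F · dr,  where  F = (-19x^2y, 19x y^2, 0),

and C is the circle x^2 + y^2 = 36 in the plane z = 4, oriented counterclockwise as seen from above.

Let S be the flat disk x^2 + y^2 ≤ 36 in the plane z = 4, with upward unit normal n̂ = ẑ. By Stokes' theorem,

    ∮_C F · dr = ∬_S (∇ × F) · n̂ dS = ∬_D (curl F)_z dA,

where D is the disk x^2 + y^2 ≤ 36.

Compute the curl of F = (-19x^2y, 19x y^2, 0):
    (∇ × F)_x = ∂F_z/∂y - ∂F_y/∂z = 0,
    (∇ × F)_y = ∂F_x/∂z - ∂F_z/∂x = 0,
    (∇ × F)_z = ∂F_y/∂x - ∂F_x/∂y = 19x^2 + 19y^2.

On z = 4, (curl F)_z = 19x^2 + 19y^2.

Convert to polar (x = r cos θ, y = r sin θ, dA = r dr dθ); the integrand becomes 19r^2, so

    ∬_D (curl F)_z dA = ∫_0^{2π} ∫_0^{6} (19r^2) · r dr dθ.

Inner (r from 0 to 6): 6156.
Outer (θ from 0 to 2π): 12312π.

Therefore ∮_C F · dr = 12312π.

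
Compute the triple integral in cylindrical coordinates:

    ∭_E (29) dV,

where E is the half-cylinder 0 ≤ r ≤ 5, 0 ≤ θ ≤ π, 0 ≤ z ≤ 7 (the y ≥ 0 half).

In cylindrical coordinates, x = r cos(θ), y = r sin(θ), z = z, and dV = r dr dθ dz.

The integrand becomes 29, so

    ∭_E (29) dV = ∫_{0}^{π} ∫_{0}^{5} ∫_{0}^{7} (29) · r dz dr dθ.

Inner (z): 203r.
Middle (r from 0 to 5): 5075/2.
Outer (θ): 5075π/2.

Therefore the triple integral equals 5075π/2.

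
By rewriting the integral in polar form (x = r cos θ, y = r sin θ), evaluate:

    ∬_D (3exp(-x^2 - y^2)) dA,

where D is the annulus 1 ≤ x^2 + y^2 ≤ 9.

The region D is 1 ≤ r ≤ 3, 0 ≤ θ ≤ 2π in polar coordinates, where x = r cos(θ), y = r sin(θ), and dA = r dr dθ.

Under the substitution, the integrand becomes 3exp(-r^2), so

    ∬_D (3exp(-x^2 - y^2)) dA = ∫_{0}^{2π} ∫_{1}^{3} (3exp(-r^2)) · r dr dθ.

Inner integral (in r): ∫_{1}^{3} (3exp(-r^2)) · r dr = -(3 - 3exp(8))exp(-9)/2.

Outer integral (in θ): ∫_{0}^{2π} (-(3 - 3exp(8))exp(-9)/2) dθ = -3π (1 - exp(8))exp(-9).

Therefore ∬_D (3exp(-x^2 - y^2)) dA = -3π (1 - exp(8))exp(-9).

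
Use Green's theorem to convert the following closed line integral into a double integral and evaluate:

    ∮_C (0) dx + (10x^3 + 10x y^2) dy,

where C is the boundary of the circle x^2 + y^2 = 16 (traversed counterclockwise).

Green's theorem converts the closed line integral into a double integral over the enclosed region D:

    ∮_C P dx + Q dy = ∬_D (∂Q/∂x - ∂P/∂y) dA.

Here P = 0, Q = 10x^3 + 10x y^2, so

    ∂Q/∂x = 30x^2 + 10y^2,    ∂P/∂y = 0,
    ∂Q/∂x - ∂P/∂y = 30x^2 + 10y^2.

D is the region x^2 + y^2 ≤ 16. Evaluating the double integral:

In polar coordinates (x = r cos θ, y = r sin θ, dA = r dr dθ) the integrand becomes 10r^2(cos(2θ) + 2), so

    ∬_D (30x^2 + 10y^2) dA = ∫_0^{2π} ∫_0^{4} (10r^2(cos(2θ) + 2)) · r dr dθ.

Inner (r from 0 to 4): 640cos(2θ) + 1280.
Outer (θ from 0 to 2π): 2560π.

Therefore ∮_C P dx + Q dy = 2560π.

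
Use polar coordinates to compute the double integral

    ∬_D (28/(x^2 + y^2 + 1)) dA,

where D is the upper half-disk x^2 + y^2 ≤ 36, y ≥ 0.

The region D is 0 ≤ r ≤ 6, 0 ≤ θ ≤ π in polar coordinates, where x = r cos(θ), y = r sin(θ), and dA = r dr dθ.

Under the substitution, the integrand becomes 28/(r^2 + 1), so

    ∬_D (28/(x^2 + y^2 + 1)) dA = ∫_{0}^{π} ∫_{0}^{6} (28/(r^2 + 1)) · r dr dθ.

Inner integral (in r): ∫_{0}^{6} (28/(r^2 + 1)) · r dr = log(9012061295995008299689).

Outer integral (in θ): ∫_{0}^{π} (log(9012061295995008299689)) dθ = log(9012061295995008299689^π).

Therefore ∬_D (28/(x^2 + y^2 + 1)) dA = log(9012061295995008299689^π).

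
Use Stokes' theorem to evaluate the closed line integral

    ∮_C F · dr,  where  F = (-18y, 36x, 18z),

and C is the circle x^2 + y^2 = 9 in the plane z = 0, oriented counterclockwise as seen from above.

Let S be the flat disk x^2 + y^2 ≤ 9 in the plane z = 0, with upward unit normal n̂ = ẑ. By Stokes' theorem,

    ∮_C F · dr = ∬_S (∇ × F) · n̂ dS = ∬_D (curl F)_z dA,

where D is the disk x^2 + y^2 ≤ 9.

Compute the curl of F = (-18y, 36x, 18z):
    (∇ × F)_x = ∂F_z/∂y - ∂F_y/∂z = 0,
    (∇ × F)_y = ∂F_x/∂z - ∂F_z/∂x = 0,
    (∇ × F)_z = ∂F_y/∂x - ∂F_x/∂y = 54.

On z = 0, (curl F)_z = 54.

Convert to polar (x = r cos θ, y = r sin θ, dA = r dr dθ); the integrand becomes 54, so

    ∬_D (curl F)_z dA = ∫_0^{2π} ∫_0^{3} (54) · r dr dθ.

Inner (r from 0 to 3): 243.
Outer (θ from 0 to 2π): 486π.

Therefore ∮_C F · dr = 486π.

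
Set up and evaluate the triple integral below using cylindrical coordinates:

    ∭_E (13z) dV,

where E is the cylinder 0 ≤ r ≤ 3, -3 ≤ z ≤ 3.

In cylindrical coordinates, x = r cos(θ), y = r sin(θ), z = z, and dV = r dr dθ dz.

The integrand becomes 13z, so

    ∭_E (13z) dV = ∫_{0}^{2π} ∫_{0}^{3} ∫_{-3}^{3} (13z) · r dz dr dθ.

Inner (z): 0.
Middle (r from 0 to 3): 0.
Outer (θ): 0.

Therefore the triple integral equals 0.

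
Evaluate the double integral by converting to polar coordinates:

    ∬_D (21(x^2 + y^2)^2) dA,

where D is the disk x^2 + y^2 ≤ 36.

The region D is 0 ≤ r ≤ 6, 0 ≤ θ ≤ 2π in polar coordinates, where x = r cos(θ), y = r sin(θ), and dA = r dr dθ.

Under the substitution, the integrand becomes 21r^4, so

    ∬_D (21(x^2 + y^2)^2) dA = ∫_{0}^{2π} ∫_{0}^{6} (21r^4) · r dr dθ.

Inner integral (in r): ∫_{0}^{6} (21r^4) · r dr = 163296.

Outer integral (in θ): ∫_{0}^{2π} (163296) dθ = 326592π.

Therefore ∬_D (21(x^2 + y^2)^2) dA = 326592π.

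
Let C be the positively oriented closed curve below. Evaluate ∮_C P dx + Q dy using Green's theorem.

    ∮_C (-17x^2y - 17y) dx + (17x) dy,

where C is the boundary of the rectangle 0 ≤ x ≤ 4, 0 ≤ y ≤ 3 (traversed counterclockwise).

Green's theorem converts the closed line integral into a double integral over the enclosed region D:

    ∮_C P dx + Q dy = ∬_D (∂Q/∂x - ∂P/∂y) dA.

Here P = -17x^2y - 17y, Q = 17x, so

    ∂Q/∂x = 17,    ∂P/∂y = -17x^2 - 17,
    ∂Q/∂x - ∂P/∂y = 17x^2 + 34.

D is the region 0 ≤ x ≤ 4, 0 ≤ y ≤ 3. Evaluating the double integral:

    ∬_D (17x^2 + 34) dA = ∫_0^{4} ∫_0^{3} (17x^2 + 34) dy dx.

Inner (y from 0 to 3): 51x^2 + 102.
Outer (x from 0 to 4): 1496.

Therefore ∮_C P dx + Q dy = 1496.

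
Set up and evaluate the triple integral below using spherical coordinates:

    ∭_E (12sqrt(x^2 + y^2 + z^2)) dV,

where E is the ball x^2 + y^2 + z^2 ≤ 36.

In spherical coordinates, x = ρ sin(φ) cos(θ), y = ρ sin(φ) sin(θ), z = ρ cos(φ), and dV = ρ^2 sin(φ) dρ dφ dθ.

The integrand becomes 12ρ, so

    ∭_E (12sqrt(x^2 + y^2 + z^2)) dV = ∫_{0}^{2π} ∫_{0}^{π} ∫_{0}^{6} (12ρ) · ρ^2 sin(φ) dρ dφ dθ.

Inner (ρ): 3888sin(φ).
Middle (φ): 7776.
Outer (θ): 15552π.

Therefore the triple integral equals 15552π.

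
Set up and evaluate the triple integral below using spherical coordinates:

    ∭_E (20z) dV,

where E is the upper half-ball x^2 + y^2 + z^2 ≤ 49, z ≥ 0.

In spherical coordinates, x = ρ sin(φ) cos(θ), y = ρ sin(φ) sin(θ), z = ρ cos(φ), and dV = ρ^2 sin(φ) dρ dφ dθ.

The integrand becomes 20ρ cos(φ), so

    ∭_E (20z) dV = ∫_{0}^{2π} ∫_{0}^{π/2} ∫_{0}^{7} (20ρ cos(φ)) · ρ^2 sin(φ) dρ dφ dθ.

Inner (ρ): 12005sin(2φ)/2.
Middle (φ): 12005/2.
Outer (θ): 12005π.

Therefore the triple integral equals 12005π.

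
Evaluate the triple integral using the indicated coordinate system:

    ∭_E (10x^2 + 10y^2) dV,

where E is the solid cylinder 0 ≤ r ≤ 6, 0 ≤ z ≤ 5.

In cylindrical coordinates, x = r cos(θ), y = r sin(θ), z = z, and dV = r dr dθ dz.

The integrand becomes 10r^2, so

    ∭_E (10x^2 + 10y^2) dV = ∫_{0}^{2π} ∫_{0}^{6} ∫_{0}^{5} (10r^2) · r dz dr dθ.

Inner (z): 50r^3.
Middle (r from 0 to 6): 16200.
Outer (θ): 32400π.

Therefore the triple integral equals 32400π.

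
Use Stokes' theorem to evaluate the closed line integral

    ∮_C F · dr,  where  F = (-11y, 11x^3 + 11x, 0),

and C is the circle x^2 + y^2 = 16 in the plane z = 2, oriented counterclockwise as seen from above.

Let S be the flat disk x^2 + y^2 ≤ 16 in the plane z = 2, with upward unit normal n̂ = ẑ. By Stokes' theorem,

    ∮_C F · dr = ∬_S (∇ × F) · n̂ dS = ∬_D (curl F)_z dA,

where D is the disk x^2 + y^2 ≤ 16.

Compute the curl of F = (-11y, 11x^3 + 11x, 0):
    (∇ × F)_x = ∂F_z/∂y - ∂F_y/∂z = 0,
    (∇ × F)_y = ∂F_x/∂z - ∂F_z/∂x = 0,
    (∇ × F)_z = ∂F_y/∂x - ∂F_x/∂y = 33x^2 + 22.

On z = 2, (curl F)_z = 33x^2 + 22.

Convert to polar (x = r cos θ, y = r sin θ, dA = r dr dθ); the integrand becomes 33r^2cos(θ)^2 + 22, so

    ∬_D (curl F)_z dA = ∫_0^{2π} ∫_0^{4} (33r^2cos(θ)^2 + 22) · r dr dθ.

Inner (r from 0 to 4): 2112cos(θ)^2 + 176.
Outer (θ from 0 to 2π): 2464π.

Therefore ∮_C F · dr = 2464π.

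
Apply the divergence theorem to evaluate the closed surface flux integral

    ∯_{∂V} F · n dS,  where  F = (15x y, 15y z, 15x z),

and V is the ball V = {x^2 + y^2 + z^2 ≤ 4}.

By the divergence theorem,

    ∯_{∂V} F · n dS = ∭_V (∇ · F) dV.

Compute the divergence:
    ∇ · F = ∂F_x/∂x + ∂F_y/∂y + ∂F_z/∂z = 15y + 15z + 15x = 15x + 15y + 15z.

In spherical coordinates, x = ρ sin(φ) cos(θ), y = ρ sin(φ) sin(θ), z = ρ cos(φ), dV = ρ^2 sin(φ) dρ dφ dθ, with 0 ≤ ρ ≤ 2, 0 ≤ φ ≤ π, 0 ≤ θ ≤ 2π.

The integrand, after substitution and multiplying by the volume element, becomes (15ρ (sqrt(2)sin(φ)sin(θ + π/4) + cos(φ))) · ρ^2 sin(φ), so

    ∭_V (∇·F) dV = ∫_0^{2π} ∫_0^{π} ∫_0^{2} (15ρ (sqrt(2)sin(φ)sin(θ + π/4) + cos(φ))) · ρ^2 sin(φ) dρ dφ dθ.

Inner (ρ from 0 to 2): 60(sqrt(2)sin(φ)sin(θ + π/4) + cos(φ))sin(φ).
Middle (φ from 0 to π): 30sqrt(2)π sin(θ + π/4).
Outer (θ from 0 to 2π): 0.

Therefore ∯_{∂V} F · n dS = 0.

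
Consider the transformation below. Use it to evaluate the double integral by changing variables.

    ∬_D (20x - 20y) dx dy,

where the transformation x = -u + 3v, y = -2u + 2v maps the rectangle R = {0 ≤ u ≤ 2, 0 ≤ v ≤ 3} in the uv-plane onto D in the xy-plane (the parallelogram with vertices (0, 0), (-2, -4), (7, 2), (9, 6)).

Compute the Jacobian determinant of (x, y) with respect to (u, v):

    ∂(x,y)/∂(u,v) = | -1  3 | = (-1)(2) - (3)(-2) = 4.
                   | -2  2 |

Its absolute value is |J| = 4 (the area scaling factor).

Substituting x = -u + 3v, y = -2u + 2v into the integrand,

    20x - 20y → 20u + 20v,

so the integral becomes

    ∬_R (20u + 20v) · |J| du dv = ∫_0^2 ∫_0^3 (80u + 80v) dv du.

Inner (v): 240u + 360.
Outer (u): 1200.

Therefore ∬_D (20x - 20y) dx dy = 1200.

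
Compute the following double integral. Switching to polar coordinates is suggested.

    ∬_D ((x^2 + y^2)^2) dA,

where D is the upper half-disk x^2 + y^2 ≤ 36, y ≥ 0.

The region D is 0 ≤ r ≤ 6, 0 ≤ θ ≤ π in polar coordinates, where x = r cos(θ), y = r sin(θ), and dA = r dr dθ.

Under the substitution, the integrand becomes r^4, so

    ∬_D ((x^2 + y^2)^2) dA = ∫_{0}^{π} ∫_{0}^{6} (r^4) · r dr dθ.

Inner integral (in r): ∫_{0}^{6} (r^4) · r dr = 7776.

Outer integral (in θ): ∫_{0}^{π} (7776) dθ = 7776π.

Therefore ∬_D ((x^2 + y^2)^2) dA = 7776π.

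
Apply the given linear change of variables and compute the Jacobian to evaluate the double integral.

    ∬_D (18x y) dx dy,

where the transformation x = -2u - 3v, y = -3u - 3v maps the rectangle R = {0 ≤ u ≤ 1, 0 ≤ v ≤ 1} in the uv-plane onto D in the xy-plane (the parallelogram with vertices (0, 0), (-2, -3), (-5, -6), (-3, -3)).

Compute the Jacobian determinant of (x, y) with respect to (u, v):

    ∂(x,y)/∂(u,v) = | -2  -3 | = (-2)(-3) - (-3)(-3) = -3.
                   | -3  -3 |

Its absolute value is |J| = 3 (the area scaling factor).

Substituting x = -2u - 3v, y = -3u - 3v into the integrand,

    18x y → 108u^2 + 270u v + 162v^2,

so the integral becomes

    ∬_R (108u^2 + 270u v + 162v^2) · |J| du dv = ∫_0^1 ∫_0^1 (324u^2 + 810u v + 486v^2) dv du.

Inner (v): 324u^2 + 405u + 162.
Outer (u): 945/2.

Therefore ∬_D (18x y) dx dy = 945/2.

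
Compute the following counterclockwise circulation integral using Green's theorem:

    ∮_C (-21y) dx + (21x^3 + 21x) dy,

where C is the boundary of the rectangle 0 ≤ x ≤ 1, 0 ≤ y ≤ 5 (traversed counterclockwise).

Green's theorem converts the closed line integral into a double integral over the enclosed region D:

    ∮_C P dx + Q dy = ∬_D (∂Q/∂x - ∂P/∂y) dA.

Here P = -21y, Q = 21x^3 + 21x, so

    ∂Q/∂x = 63x^2 + 21,    ∂P/∂y = -21,
    ∂Q/∂x - ∂P/∂y = 63x^2 + 42.

D is the region 0 ≤ x ≤ 1, 0 ≤ y ≤ 5. Evaluating the double integral:

    ∬_D (63x^2 + 42) dA = ∫_0^{1} ∫_0^{5} (63x^2 + 42) dy dx.

Inner (y from 0 to 5): 315x^2 + 210.
Outer (x from 0 to 1): 315.

Therefore ∮_C P dx + Q dy = 315.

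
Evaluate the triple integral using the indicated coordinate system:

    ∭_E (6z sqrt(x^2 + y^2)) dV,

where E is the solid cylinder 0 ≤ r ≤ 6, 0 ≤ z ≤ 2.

In cylindrical coordinates, x = r cos(θ), y = r sin(θ), z = z, and dV = r dr dθ dz.

The integrand becomes 6r z, so

    ∭_E (6z sqrt(x^2 + y^2)) dV = ∫_{0}^{2π} ∫_{0}^{6} ∫_{0}^{2} (6r z) · r dz dr dθ.

Inner (z): 12r^2.
Middle (r from 0 to 6): 864.
Outer (θ): 1728π.

Therefore the triple integral equals 1728π.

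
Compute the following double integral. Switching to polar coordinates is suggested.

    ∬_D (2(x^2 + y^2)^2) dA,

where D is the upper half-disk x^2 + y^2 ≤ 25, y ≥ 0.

The region D is 0 ≤ r ≤ 5, 0 ≤ θ ≤ π in polar coordinates, where x = r cos(θ), y = r sin(θ), and dA = r dr dθ.

Under the substitution, the integrand becomes 2r^4, so

    ∬_D (2(x^2 + y^2)^2) dA = ∫_{0}^{π} ∫_{0}^{5} (2r^4) · r dr dθ.

Inner integral (in r): ∫_{0}^{5} (2r^4) · r dr = 15625/3.

Outer integral (in θ): ∫_{0}^{π} (15625/3) dθ = 15625π/3.

Therefore ∬_D (2(x^2 + y^2)^2) dA = 15625π/3.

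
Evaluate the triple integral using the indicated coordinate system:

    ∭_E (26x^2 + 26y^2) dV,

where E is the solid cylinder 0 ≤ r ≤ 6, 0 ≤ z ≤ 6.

In cylindrical coordinates, x = r cos(θ), y = r sin(θ), z = z, and dV = r dr dθ dz.

The integrand becomes 26r^2, so

    ∭_E (26x^2 + 26y^2) dV = ∫_{0}^{2π} ∫_{0}^{6} ∫_{0}^{6} (26r^2) · r dz dr dθ.

Inner (z): 156r^3.
Middle (r from 0 to 6): 50544.
Outer (θ): 101088π.

Therefore the triple integral equals 101088π.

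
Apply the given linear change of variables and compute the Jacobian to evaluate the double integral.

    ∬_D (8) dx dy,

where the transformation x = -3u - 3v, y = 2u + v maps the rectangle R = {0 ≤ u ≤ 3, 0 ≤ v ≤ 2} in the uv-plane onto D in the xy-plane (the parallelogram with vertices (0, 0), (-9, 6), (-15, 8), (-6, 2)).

Compute the Jacobian determinant of (x, y) with respect to (u, v):

    ∂(x,y)/∂(u,v) = | -3  -3 | = (-3)(1) - (-3)(2) = 3.
                   | 2  1 |

Its absolute value is |J| = 3 (the area scaling factor).

Substituting x = -3u - 3v, y = 2u + v into the integrand,

    8 → 8,

so the integral becomes

    ∬_R (8) · |J| du dv = ∫_0^3 ∫_0^2 (24) dv du.

Inner (v): 48.
Outer (u): 144.

Therefore ∬_D (8) dx dy = 144.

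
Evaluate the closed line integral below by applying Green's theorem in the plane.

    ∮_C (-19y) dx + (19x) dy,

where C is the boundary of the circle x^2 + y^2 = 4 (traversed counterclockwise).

Green's theorem converts the closed line integral into a double integral over the enclosed region D:

    ∮_C P dx + Q dy = ∬_D (∂Q/∂x - ∂P/∂y) dA.

Here P = -19y, Q = 19x, so

    ∂Q/∂x = 19,    ∂P/∂y = -19,
    ∂Q/∂x - ∂P/∂y = 38.

D is the region x^2 + y^2 ≤ 4. Evaluating the double integral:

In polar coordinates (x = r cos θ, y = r sin θ, dA = r dr dθ) the integrand becomes 38, so

    ∬_D (38) dA = ∫_0^{2π} ∫_0^{2} (38) · r dr dθ.

Inner (r from 0 to 2): 76.
Outer (θ from 0 to 2π): 152π.

Therefore ∮_C P dx + Q dy = 152π.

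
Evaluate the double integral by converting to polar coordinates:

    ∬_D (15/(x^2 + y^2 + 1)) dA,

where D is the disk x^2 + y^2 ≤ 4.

The region D is 0 ≤ r ≤ 2, 0 ≤ θ ≤ 2π in polar coordinates, where x = r cos(θ), y = r sin(θ), and dA = r dr dθ.

Under the substitution, the integrand becomes 15/(r^2 + 1), so

    ∬_D (15/(x^2 + y^2 + 1)) dA = ∫_{0}^{2π} ∫_{0}^{2} (15/(r^2 + 1)) · r dr dθ.

Inner integral (in r): ∫_{0}^{2} (15/(r^2 + 1)) · r dr = 15log(5)/2.

Outer integral (in θ): ∫_{0}^{2π} (15log(5)/2) dθ = 15π log(5).

Therefore ∬_D (15/(x^2 + y^2 + 1)) dA = 15π log(5).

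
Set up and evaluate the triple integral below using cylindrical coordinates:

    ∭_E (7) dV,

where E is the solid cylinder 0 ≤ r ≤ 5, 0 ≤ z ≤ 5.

In cylindrical coordinates, x = r cos(θ), y = r sin(θ), z = z, and dV = r dr dθ dz.

The integrand becomes 7, so

    ∭_E (7) dV = ∫_{0}^{2π} ∫_{0}^{5} ∫_{0}^{5} (7) · r dz dr dθ.

Inner (z): 35r.
Middle (r from 0 to 5): 875/2.
Outer (θ): 875π.

Therefore the triple integral equals 875π.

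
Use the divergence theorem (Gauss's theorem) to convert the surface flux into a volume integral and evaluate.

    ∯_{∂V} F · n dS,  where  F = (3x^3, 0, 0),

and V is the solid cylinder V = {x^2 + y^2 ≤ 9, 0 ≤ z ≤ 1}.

By the divergence theorem,

    ∯_{∂V} F · n dS = ∭_V (∇ · F) dV.

Compute the divergence:
    ∇ · F = ∂F_x/∂x + ∂F_y/∂y + ∂F_z/∂z = 9x^2 + 0 + 0 = 9x^2.

In cylindrical coordinates, x = r cos(θ), y = r sin(θ), z = z, dV = r dr dθ dz, with 0 ≤ r ≤ 3, 0 ≤ θ ≤ 2π, 0 ≤ z ≤ 1.

The integrand, after substitution and multiplying by the volume element, becomes (9r^2cos(θ)^2) · r, so

    ∭_V (∇·F) dV = ∫_0^{2π} ∫_0^{3} ∫_0^{1} (9r^2cos(θ)^2) · r dz dr dθ.

Inner (z from 0 to 1): 9r^3cos(θ)^2.
Middle (r from 0 to 3): 729cos(θ)^2/4.
Outer (θ from 0 to 2π): 729π/4.

Therefore ∯_{∂V} F · n dS = 729π/4.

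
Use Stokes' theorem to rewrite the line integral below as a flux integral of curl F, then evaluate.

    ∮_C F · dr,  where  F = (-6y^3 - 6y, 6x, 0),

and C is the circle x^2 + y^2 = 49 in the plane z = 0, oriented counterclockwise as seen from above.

Let S be the flat disk x^2 + y^2 ≤ 49 in the plane z = 0, with upward unit normal n̂ = ẑ. By Stokes' theorem,

    ∮_C F · dr = ∬_S (∇ × F) · n̂ dS = ∬_D (curl F)_z dA,

where D is the disk x^2 + y^2 ≤ 49.

Compute the curl of F = (-6y^3 - 6y, 6x, 0):
    (∇ × F)_x = ∂F_z/∂y - ∂F_y/∂z = 0,
    (∇ × F)_y = ∂F_x/∂z - ∂F_z/∂x = 0,
    (∇ × F)_z = ∂F_y/∂x - ∂F_x/∂y = 18y^2 + 12.

On z = 0, (curl F)_z = 18y^2 + 12.

Convert to polar (x = r cos θ, y = r sin θ, dA = r dr dθ); the integrand becomes 18r^2sin(θ)^2 + 12, so

    ∬_D (curl F)_z dA = ∫_0^{2π} ∫_0^{7} (18r^2sin(θ)^2 + 12) · r dr dθ.

Inner (r from 0 to 7): 21609sin(θ)^2/2 + 294.
Outer (θ from 0 to 2π): 22785π/2.

Therefore ∮_C F · dr = 22785π/2.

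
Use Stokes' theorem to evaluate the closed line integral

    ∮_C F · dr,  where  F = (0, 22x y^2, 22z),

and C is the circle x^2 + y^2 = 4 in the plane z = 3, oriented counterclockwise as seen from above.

Let S be the flat disk x^2 + y^2 ≤ 4 in the plane z = 3, with upward unit normal n̂ = ẑ. By Stokes' theorem,

    ∮_C F · dr = ∬_S (∇ × F) · n̂ dS = ∬_D (curl F)_z dA,

where D is the disk x^2 + y^2 ≤ 4.

Compute the curl of F = (0, 22x y^2, 22z):
    (∇ × F)_x = ∂F_z/∂y - ∂F_y/∂z = 0,
    (∇ × F)_y = ∂F_x/∂z - ∂F_z/∂x = 0,
    (∇ × F)_z = ∂F_y/∂x - ∂F_x/∂y = 22y^2.

On z = 3, (curl F)_z = 22y^2.

Convert to polar (x = r cos θ, y = r sin θ, dA = r dr dθ); the integrand becomes 22r^2sin(θ)^2, so

    ∬_D (curl F)_z dA = ∫_0^{2π} ∫_0^{2} (22r^2sin(θ)^2) · r dr dθ.

Inner (r from 0 to 2): 88sin(θ)^2.
Outer (θ from 0 to 2π): 88π.

Therefore ∮_C F · dr = 88π.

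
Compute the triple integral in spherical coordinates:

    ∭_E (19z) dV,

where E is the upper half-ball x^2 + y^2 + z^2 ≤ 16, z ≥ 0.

In spherical coordinates, x = ρ sin(φ) cos(θ), y = ρ sin(φ) sin(θ), z = ρ cos(φ), and dV = ρ^2 sin(φ) dρ dφ dθ.

The integrand becomes 19ρ cos(φ), so

    ∭_E (19z) dV = ∫_{0}^{2π} ∫_{0}^{π/2} ∫_{0}^{4} (19ρ cos(φ)) · ρ^2 sin(φ) dρ dφ dθ.

Inner (ρ): 608sin(2φ).
Middle (φ): 608.
Outer (θ): 1216π.

Therefore the triple integral equals 1216π.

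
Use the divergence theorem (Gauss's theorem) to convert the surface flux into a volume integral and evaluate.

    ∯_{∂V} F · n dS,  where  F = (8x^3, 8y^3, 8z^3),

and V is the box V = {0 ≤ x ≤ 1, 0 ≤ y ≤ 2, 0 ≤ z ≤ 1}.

By the divergence theorem,

    ∯_{∂V} F · n dS = ∭_V (∇ · F) dV.

Compute the divergence:
    ∇ · F = ∂F_x/∂x + ∂F_y/∂y + ∂F_z/∂z = 24x^2 + 24y^2 + 24z^2.

V is a rectangular box, so dV = dx dy dz with 0 ≤ x ≤ 1, 0 ≤ y ≤ 2, 0 ≤ z ≤ 1.

Integrate (24x^2 + 24y^2 + 24z^2) over V as an iterated integral:

    ∭_V (∇·F) dV = ∫_0^{1} ∫_0^{2} ∫_0^{1} (24x^2 + 24y^2 + 24z^2) dz dy dx.

Inner (z from 0 to 1): 24x^2 + 24y^2 + 8.
Middle (y from 0 to 2): 48x^2 + 80.
Outer (x from 0 to 1): 96.

Therefore ∯_{∂V} F · n dS = 96.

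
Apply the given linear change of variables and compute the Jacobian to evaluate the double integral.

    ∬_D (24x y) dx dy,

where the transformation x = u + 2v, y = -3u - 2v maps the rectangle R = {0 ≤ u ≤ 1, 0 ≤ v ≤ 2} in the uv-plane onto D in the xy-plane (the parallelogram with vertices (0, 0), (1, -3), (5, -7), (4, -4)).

Compute the Jacobian determinant of (x, y) with respect to (u, v):

    ∂(x,y)/∂(u,v) = | 1  2 | = (1)(-2) - (2)(-3) = 4.
                   | -3  -2 |

Its absolute value is |J| = 4 (the area scaling factor).

Substituting x = u + 2v, y = -3u - 2v into the integrand,

    24x y → -72u^2 - 192u v - 96v^2,

so the integral becomes

    ∬_R (-72u^2 - 192u v - 96v^2) · |J| du dv = ∫_0^1 ∫_0^2 (-288u^2 - 768u v - 384v^2) dv du.

Inner (v): -576u^2 - 1536u - 1024.
Outer (u): -1984.

Therefore ∬_D (24x y) dx dy = -1984.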